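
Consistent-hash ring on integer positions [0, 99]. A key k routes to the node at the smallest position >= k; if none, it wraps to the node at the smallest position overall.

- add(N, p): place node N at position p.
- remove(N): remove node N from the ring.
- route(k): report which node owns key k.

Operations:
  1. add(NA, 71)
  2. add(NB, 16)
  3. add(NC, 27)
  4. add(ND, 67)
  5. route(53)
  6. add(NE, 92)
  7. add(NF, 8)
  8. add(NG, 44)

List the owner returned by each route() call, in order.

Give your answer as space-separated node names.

Answer: ND

Derivation:
Op 1: add NA@71 -> ring=[71:NA]
Op 2: add NB@16 -> ring=[16:NB,71:NA]
Op 3: add NC@27 -> ring=[16:NB,27:NC,71:NA]
Op 4: add ND@67 -> ring=[16:NB,27:NC,67:ND,71:NA]
Op 5: route key 53: smallest pos >= 53 is 67 -> ND
Op 6: add NE@92 -> ring=[16:NB,27:NC,67:ND,71:NA,92:NE]
Op 7: add NF@8 -> ring=[8:NF,16:NB,27:NC,67:ND,71:NA,92:NE]
Op 8: add NG@44 -> ring=[8:NF,16:NB,27:NC,44:NG,67:ND,71:NA,92:NE]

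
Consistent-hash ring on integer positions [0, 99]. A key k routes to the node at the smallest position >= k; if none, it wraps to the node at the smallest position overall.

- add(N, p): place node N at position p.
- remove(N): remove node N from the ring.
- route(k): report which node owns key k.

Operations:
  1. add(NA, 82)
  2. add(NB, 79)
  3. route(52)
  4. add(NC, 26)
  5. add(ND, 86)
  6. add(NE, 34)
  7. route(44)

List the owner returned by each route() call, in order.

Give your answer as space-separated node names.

Op 1: add NA@82 -> ring=[82:NA]
Op 2: add NB@79 -> ring=[79:NB,82:NA]
Op 3: route key 52: smallest pos >= 52 is 79 -> NB
Op 4: add NC@26 -> ring=[26:NC,79:NB,82:NA]
Op 5: add ND@86 -> ring=[26:NC,79:NB,82:NA,86:ND]
Op 6: add NE@34 -> ring=[26:NC,34:NE,79:NB,82:NA,86:ND]
Op 7: route key 44: smallest pos >= 44 is 79 -> NB

Answer: NB NB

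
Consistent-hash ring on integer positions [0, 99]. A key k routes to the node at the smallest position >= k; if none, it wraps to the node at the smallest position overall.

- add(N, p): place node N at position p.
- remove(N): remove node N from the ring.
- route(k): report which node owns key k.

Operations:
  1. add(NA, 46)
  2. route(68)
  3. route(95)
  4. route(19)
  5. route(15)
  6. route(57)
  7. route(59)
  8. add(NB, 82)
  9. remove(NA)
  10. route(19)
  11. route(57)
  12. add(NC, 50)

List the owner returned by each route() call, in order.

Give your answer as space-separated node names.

Answer: NA NA NA NA NA NA NB NB

Derivation:
Op 1: add NA@46 -> ring=[46:NA]
Op 2: route key 68: none >= 68, wrap to smallest pos 46 -> NA
Op 3: route key 95: none >= 95, wrap to smallest pos 46 -> NA
Op 4: route key 19: smallest pos >= 19 is 46 -> NA
Op 5: route key 15: smallest pos >= 15 is 46 -> NA
Op 6: route key 57: none >= 57, wrap to smallest pos 46 -> NA
Op 7: route key 59: none >= 59, wrap to smallest pos 46 -> NA
Op 8: add NB@82 -> ring=[46:NA,82:NB]
Op 9: remove NA -> ring=[82:NB]
Op 10: route key 19: smallest pos >= 19 is 82 -> NB
Op 11: route key 57: smallest pos >= 57 is 82 -> NB
Op 12: add NC@50 -> ring=[50:NC,82:NB]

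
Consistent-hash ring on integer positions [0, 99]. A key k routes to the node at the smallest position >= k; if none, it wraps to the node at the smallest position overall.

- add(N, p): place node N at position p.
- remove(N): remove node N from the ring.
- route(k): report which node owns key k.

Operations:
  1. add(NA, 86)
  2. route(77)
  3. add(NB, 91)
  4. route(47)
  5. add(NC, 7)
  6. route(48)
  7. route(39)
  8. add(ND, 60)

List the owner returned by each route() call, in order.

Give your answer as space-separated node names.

Answer: NA NA NA NA

Derivation:
Op 1: add NA@86 -> ring=[86:NA]
Op 2: route key 77: smallest pos >= 77 is 86 -> NA
Op 3: add NB@91 -> ring=[86:NA,91:NB]
Op 4: route key 47: smallest pos >= 47 is 86 -> NA
Op 5: add NC@7 -> ring=[7:NC,86:NA,91:NB]
Op 6: route key 48: smallest pos >= 48 is 86 -> NA
Op 7: route key 39: smallest pos >= 39 is 86 -> NA
Op 8: add ND@60 -> ring=[7:NC,60:ND,86:NA,91:NB]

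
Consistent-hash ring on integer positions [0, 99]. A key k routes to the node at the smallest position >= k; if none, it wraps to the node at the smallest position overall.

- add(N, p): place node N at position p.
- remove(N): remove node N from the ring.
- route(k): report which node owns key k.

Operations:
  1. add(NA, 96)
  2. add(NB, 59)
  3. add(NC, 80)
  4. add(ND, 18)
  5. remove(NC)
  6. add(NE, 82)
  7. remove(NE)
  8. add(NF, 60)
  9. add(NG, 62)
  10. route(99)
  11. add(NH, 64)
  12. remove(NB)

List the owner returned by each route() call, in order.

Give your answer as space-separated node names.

Answer: ND

Derivation:
Op 1: add NA@96 -> ring=[96:NA]
Op 2: add NB@59 -> ring=[59:NB,96:NA]
Op 3: add NC@80 -> ring=[59:NB,80:NC,96:NA]
Op 4: add ND@18 -> ring=[18:ND,59:NB,80:NC,96:NA]
Op 5: remove NC -> ring=[18:ND,59:NB,96:NA]
Op 6: add NE@82 -> ring=[18:ND,59:NB,82:NE,96:NA]
Op 7: remove NE -> ring=[18:ND,59:NB,96:NA]
Op 8: add NF@60 -> ring=[18:ND,59:NB,60:NF,96:NA]
Op 9: add NG@62 -> ring=[18:ND,59:NB,60:NF,62:NG,96:NA]
Op 10: route key 99: none >= 99, wrap to smallest pos 18 -> ND
Op 11: add NH@64 -> ring=[18:ND,59:NB,60:NF,62:NG,64:NH,96:NA]
Op 12: remove NB -> ring=[18:ND,60:NF,62:NG,64:NH,96:NA]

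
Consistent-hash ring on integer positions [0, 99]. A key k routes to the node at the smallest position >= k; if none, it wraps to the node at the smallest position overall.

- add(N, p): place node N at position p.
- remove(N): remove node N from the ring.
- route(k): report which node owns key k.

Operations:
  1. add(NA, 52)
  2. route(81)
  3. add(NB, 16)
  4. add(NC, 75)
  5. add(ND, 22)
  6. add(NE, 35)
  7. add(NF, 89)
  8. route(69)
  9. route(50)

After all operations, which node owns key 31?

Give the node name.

Op 1: add NA@52 -> ring=[52:NA]
Op 2: route key 81: none >= 81, wrap to smallest pos 52 -> NA
Op 3: add NB@16 -> ring=[16:NB,52:NA]
Op 4: add NC@75 -> ring=[16:NB,52:NA,75:NC]
Op 5: add ND@22 -> ring=[16:NB,22:ND,52:NA,75:NC]
Op 6: add NE@35 -> ring=[16:NB,22:ND,35:NE,52:NA,75:NC]
Op 7: add NF@89 -> ring=[16:NB,22:ND,35:NE,52:NA,75:NC,89:NF]
Op 8: route key 69: smallest pos >= 69 is 75 -> NC
Op 9: route key 50: smallest pos >= 50 is 52 -> NA
Final route key 31: smallest pos >= 31 is 35 -> NE

Answer: NE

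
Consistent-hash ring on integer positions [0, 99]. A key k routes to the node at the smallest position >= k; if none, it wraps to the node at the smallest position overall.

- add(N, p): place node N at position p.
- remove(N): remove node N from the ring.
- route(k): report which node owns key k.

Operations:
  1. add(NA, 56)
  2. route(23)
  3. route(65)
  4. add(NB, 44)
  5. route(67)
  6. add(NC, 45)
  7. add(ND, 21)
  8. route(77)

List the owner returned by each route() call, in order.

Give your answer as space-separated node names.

Op 1: add NA@56 -> ring=[56:NA]
Op 2: route key 23: smallest pos >= 23 is 56 -> NA
Op 3: route key 65: none >= 65, wrap to smallest pos 56 -> NA
Op 4: add NB@44 -> ring=[44:NB,56:NA]
Op 5: route key 67: none >= 67, wrap to smallest pos 44 -> NB
Op 6: add NC@45 -> ring=[44:NB,45:NC,56:NA]
Op 7: add ND@21 -> ring=[21:ND,44:NB,45:NC,56:NA]
Op 8: route key 77: none >= 77, wrap to smallest pos 21 -> ND

Answer: NA NA NB ND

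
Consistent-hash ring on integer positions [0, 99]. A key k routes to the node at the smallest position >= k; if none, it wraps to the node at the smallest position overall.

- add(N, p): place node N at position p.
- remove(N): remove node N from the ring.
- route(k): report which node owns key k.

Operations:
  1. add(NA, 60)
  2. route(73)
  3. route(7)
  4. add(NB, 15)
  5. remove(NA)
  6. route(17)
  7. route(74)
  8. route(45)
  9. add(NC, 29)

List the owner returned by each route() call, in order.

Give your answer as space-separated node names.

Op 1: add NA@60 -> ring=[60:NA]
Op 2: route key 73: none >= 73, wrap to smallest pos 60 -> NA
Op 3: route key 7: smallest pos >= 7 is 60 -> NA
Op 4: add NB@15 -> ring=[15:NB,60:NA]
Op 5: remove NA -> ring=[15:NB]
Op 6: route key 17: none >= 17, wrap to smallest pos 15 -> NB
Op 7: route key 74: none >= 74, wrap to smallest pos 15 -> NB
Op 8: route key 45: none >= 45, wrap to smallest pos 15 -> NB
Op 9: add NC@29 -> ring=[15:NB,29:NC]

Answer: NA NA NB NB NB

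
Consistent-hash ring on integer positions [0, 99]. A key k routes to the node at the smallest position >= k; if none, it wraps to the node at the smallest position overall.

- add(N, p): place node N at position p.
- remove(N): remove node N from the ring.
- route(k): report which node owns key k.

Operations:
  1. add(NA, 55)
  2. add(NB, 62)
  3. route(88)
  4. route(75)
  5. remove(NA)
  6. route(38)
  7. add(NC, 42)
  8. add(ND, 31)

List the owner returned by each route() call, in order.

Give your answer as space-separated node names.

Op 1: add NA@55 -> ring=[55:NA]
Op 2: add NB@62 -> ring=[55:NA,62:NB]
Op 3: route key 88: none >= 88, wrap to smallest pos 55 -> NA
Op 4: route key 75: none >= 75, wrap to smallest pos 55 -> NA
Op 5: remove NA -> ring=[62:NB]
Op 6: route key 38: smallest pos >= 38 is 62 -> NB
Op 7: add NC@42 -> ring=[42:NC,62:NB]
Op 8: add ND@31 -> ring=[31:ND,42:NC,62:NB]

Answer: NA NA NB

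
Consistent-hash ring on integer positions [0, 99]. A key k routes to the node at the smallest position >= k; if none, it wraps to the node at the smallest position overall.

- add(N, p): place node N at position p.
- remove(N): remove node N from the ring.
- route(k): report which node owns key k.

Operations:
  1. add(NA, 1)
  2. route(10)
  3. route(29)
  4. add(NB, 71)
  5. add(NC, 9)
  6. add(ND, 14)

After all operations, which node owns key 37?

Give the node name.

Op 1: add NA@1 -> ring=[1:NA]
Op 2: route key 10: none >= 10, wrap to smallest pos 1 -> NA
Op 3: route key 29: none >= 29, wrap to smallest pos 1 -> NA
Op 4: add NB@71 -> ring=[1:NA,71:NB]
Op 5: add NC@9 -> ring=[1:NA,9:NC,71:NB]
Op 6: add ND@14 -> ring=[1:NA,9:NC,14:ND,71:NB]
Final route key 37: smallest pos >= 37 is 71 -> NB

Answer: NB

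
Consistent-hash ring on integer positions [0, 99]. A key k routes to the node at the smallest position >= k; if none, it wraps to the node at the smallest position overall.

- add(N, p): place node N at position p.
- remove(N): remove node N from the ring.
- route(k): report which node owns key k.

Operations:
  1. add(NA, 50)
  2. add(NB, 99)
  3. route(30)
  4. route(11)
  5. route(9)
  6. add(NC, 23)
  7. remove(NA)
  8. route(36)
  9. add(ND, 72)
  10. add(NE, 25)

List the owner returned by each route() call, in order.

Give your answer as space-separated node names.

Op 1: add NA@50 -> ring=[50:NA]
Op 2: add NB@99 -> ring=[50:NA,99:NB]
Op 3: route key 30: smallest pos >= 30 is 50 -> NA
Op 4: route key 11: smallest pos >= 11 is 50 -> NA
Op 5: route key 9: smallest pos >= 9 is 50 -> NA
Op 6: add NC@23 -> ring=[23:NC,50:NA,99:NB]
Op 7: remove NA -> ring=[23:NC,99:NB]
Op 8: route key 36: smallest pos >= 36 is 99 -> NB
Op 9: add ND@72 -> ring=[23:NC,72:ND,99:NB]
Op 10: add NE@25 -> ring=[23:NC,25:NE,72:ND,99:NB]

Answer: NA NA NA NB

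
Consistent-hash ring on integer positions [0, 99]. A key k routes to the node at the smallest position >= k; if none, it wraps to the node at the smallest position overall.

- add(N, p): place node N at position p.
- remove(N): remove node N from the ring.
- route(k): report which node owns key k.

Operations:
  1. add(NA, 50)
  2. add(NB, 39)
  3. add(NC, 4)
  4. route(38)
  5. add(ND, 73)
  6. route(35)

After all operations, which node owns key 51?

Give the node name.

Answer: ND

Derivation:
Op 1: add NA@50 -> ring=[50:NA]
Op 2: add NB@39 -> ring=[39:NB,50:NA]
Op 3: add NC@4 -> ring=[4:NC,39:NB,50:NA]
Op 4: route key 38: smallest pos >= 38 is 39 -> NB
Op 5: add ND@73 -> ring=[4:NC,39:NB,50:NA,73:ND]
Op 6: route key 35: smallest pos >= 35 is 39 -> NB
Final route key 51: smallest pos >= 51 is 73 -> ND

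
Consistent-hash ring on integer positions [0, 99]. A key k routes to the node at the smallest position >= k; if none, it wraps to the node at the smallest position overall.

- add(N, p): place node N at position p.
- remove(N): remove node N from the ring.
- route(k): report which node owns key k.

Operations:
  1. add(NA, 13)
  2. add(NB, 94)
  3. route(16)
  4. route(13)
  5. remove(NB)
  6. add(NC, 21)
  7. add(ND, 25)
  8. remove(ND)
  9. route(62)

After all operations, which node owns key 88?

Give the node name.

Answer: NA

Derivation:
Op 1: add NA@13 -> ring=[13:NA]
Op 2: add NB@94 -> ring=[13:NA,94:NB]
Op 3: route key 16: smallest pos >= 16 is 94 -> NB
Op 4: route key 13: smallest pos >= 13 is 13 -> NA
Op 5: remove NB -> ring=[13:NA]
Op 6: add NC@21 -> ring=[13:NA,21:NC]
Op 7: add ND@25 -> ring=[13:NA,21:NC,25:ND]
Op 8: remove ND -> ring=[13:NA,21:NC]
Op 9: route key 62: none >= 62, wrap to smallest pos 13 -> NA
Final route key 88: none >= 88, wrap to smallest pos 13 -> NA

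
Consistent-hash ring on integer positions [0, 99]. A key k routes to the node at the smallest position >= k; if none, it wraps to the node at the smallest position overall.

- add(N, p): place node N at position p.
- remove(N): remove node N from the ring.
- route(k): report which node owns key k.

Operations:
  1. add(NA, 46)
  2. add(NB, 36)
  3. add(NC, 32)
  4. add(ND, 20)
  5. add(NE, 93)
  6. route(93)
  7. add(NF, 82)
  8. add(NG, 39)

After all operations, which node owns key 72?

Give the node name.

Answer: NF

Derivation:
Op 1: add NA@46 -> ring=[46:NA]
Op 2: add NB@36 -> ring=[36:NB,46:NA]
Op 3: add NC@32 -> ring=[32:NC,36:NB,46:NA]
Op 4: add ND@20 -> ring=[20:ND,32:NC,36:NB,46:NA]
Op 5: add NE@93 -> ring=[20:ND,32:NC,36:NB,46:NA,93:NE]
Op 6: route key 93: smallest pos >= 93 is 93 -> NE
Op 7: add NF@82 -> ring=[20:ND,32:NC,36:NB,46:NA,82:NF,93:NE]
Op 8: add NG@39 -> ring=[20:ND,32:NC,36:NB,39:NG,46:NA,82:NF,93:NE]
Final route key 72: smallest pos >= 72 is 82 -> NF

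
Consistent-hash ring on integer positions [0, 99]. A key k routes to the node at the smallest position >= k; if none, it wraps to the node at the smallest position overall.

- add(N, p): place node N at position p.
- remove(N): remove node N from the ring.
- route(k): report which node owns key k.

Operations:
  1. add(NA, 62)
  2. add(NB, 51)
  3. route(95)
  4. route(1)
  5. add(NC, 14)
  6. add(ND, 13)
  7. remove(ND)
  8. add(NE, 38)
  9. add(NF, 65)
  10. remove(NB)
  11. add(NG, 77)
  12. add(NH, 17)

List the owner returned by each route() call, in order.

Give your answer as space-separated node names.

Answer: NB NB

Derivation:
Op 1: add NA@62 -> ring=[62:NA]
Op 2: add NB@51 -> ring=[51:NB,62:NA]
Op 3: route key 95: none >= 95, wrap to smallest pos 51 -> NB
Op 4: route key 1: smallest pos >= 1 is 51 -> NB
Op 5: add NC@14 -> ring=[14:NC,51:NB,62:NA]
Op 6: add ND@13 -> ring=[13:ND,14:NC,51:NB,62:NA]
Op 7: remove ND -> ring=[14:NC,51:NB,62:NA]
Op 8: add NE@38 -> ring=[14:NC,38:NE,51:NB,62:NA]
Op 9: add NF@65 -> ring=[14:NC,38:NE,51:NB,62:NA,65:NF]
Op 10: remove NB -> ring=[14:NC,38:NE,62:NA,65:NF]
Op 11: add NG@77 -> ring=[14:NC,38:NE,62:NA,65:NF,77:NG]
Op 12: add NH@17 -> ring=[14:NC,17:NH,38:NE,62:NA,65:NF,77:NG]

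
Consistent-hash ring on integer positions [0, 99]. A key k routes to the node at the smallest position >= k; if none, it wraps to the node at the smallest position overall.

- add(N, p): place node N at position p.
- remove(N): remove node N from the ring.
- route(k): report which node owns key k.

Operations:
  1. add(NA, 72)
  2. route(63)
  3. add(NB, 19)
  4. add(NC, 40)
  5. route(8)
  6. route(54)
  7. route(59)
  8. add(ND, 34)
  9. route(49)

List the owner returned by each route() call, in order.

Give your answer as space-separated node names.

Answer: NA NB NA NA NA

Derivation:
Op 1: add NA@72 -> ring=[72:NA]
Op 2: route key 63: smallest pos >= 63 is 72 -> NA
Op 3: add NB@19 -> ring=[19:NB,72:NA]
Op 4: add NC@40 -> ring=[19:NB,40:NC,72:NA]
Op 5: route key 8: smallest pos >= 8 is 19 -> NB
Op 6: route key 54: smallest pos >= 54 is 72 -> NA
Op 7: route key 59: smallest pos >= 59 is 72 -> NA
Op 8: add ND@34 -> ring=[19:NB,34:ND,40:NC,72:NA]
Op 9: route key 49: smallest pos >= 49 is 72 -> NA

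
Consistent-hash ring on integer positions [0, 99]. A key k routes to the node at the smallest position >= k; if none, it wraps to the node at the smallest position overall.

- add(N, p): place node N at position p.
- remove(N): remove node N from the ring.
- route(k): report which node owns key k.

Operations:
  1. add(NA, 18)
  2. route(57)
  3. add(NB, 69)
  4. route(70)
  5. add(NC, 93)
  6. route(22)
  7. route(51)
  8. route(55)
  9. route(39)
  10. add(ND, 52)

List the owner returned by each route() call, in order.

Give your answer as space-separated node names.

Answer: NA NA NB NB NB NB

Derivation:
Op 1: add NA@18 -> ring=[18:NA]
Op 2: route key 57: none >= 57, wrap to smallest pos 18 -> NA
Op 3: add NB@69 -> ring=[18:NA,69:NB]
Op 4: route key 70: none >= 70, wrap to smallest pos 18 -> NA
Op 5: add NC@93 -> ring=[18:NA,69:NB,93:NC]
Op 6: route key 22: smallest pos >= 22 is 69 -> NB
Op 7: route key 51: smallest pos >= 51 is 69 -> NB
Op 8: route key 55: smallest pos >= 55 is 69 -> NB
Op 9: route key 39: smallest pos >= 39 is 69 -> NB
Op 10: add ND@52 -> ring=[18:NA,52:ND,69:NB,93:NC]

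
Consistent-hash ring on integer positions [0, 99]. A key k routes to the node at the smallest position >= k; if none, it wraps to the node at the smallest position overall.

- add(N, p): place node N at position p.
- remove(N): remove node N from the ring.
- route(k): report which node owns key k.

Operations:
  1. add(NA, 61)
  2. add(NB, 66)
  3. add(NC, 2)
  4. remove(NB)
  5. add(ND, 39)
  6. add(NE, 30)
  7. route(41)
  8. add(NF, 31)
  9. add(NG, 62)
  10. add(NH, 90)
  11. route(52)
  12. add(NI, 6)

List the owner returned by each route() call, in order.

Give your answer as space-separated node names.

Answer: NA NA

Derivation:
Op 1: add NA@61 -> ring=[61:NA]
Op 2: add NB@66 -> ring=[61:NA,66:NB]
Op 3: add NC@2 -> ring=[2:NC,61:NA,66:NB]
Op 4: remove NB -> ring=[2:NC,61:NA]
Op 5: add ND@39 -> ring=[2:NC,39:ND,61:NA]
Op 6: add NE@30 -> ring=[2:NC,30:NE,39:ND,61:NA]
Op 7: route key 41: smallest pos >= 41 is 61 -> NA
Op 8: add NF@31 -> ring=[2:NC,30:NE,31:NF,39:ND,61:NA]
Op 9: add NG@62 -> ring=[2:NC,30:NE,31:NF,39:ND,61:NA,62:NG]
Op 10: add NH@90 -> ring=[2:NC,30:NE,31:NF,39:ND,61:NA,62:NG,90:NH]
Op 11: route key 52: smallest pos >= 52 is 61 -> NA
Op 12: add NI@6 -> ring=[2:NC,6:NI,30:NE,31:NF,39:ND,61:NA,62:NG,90:NH]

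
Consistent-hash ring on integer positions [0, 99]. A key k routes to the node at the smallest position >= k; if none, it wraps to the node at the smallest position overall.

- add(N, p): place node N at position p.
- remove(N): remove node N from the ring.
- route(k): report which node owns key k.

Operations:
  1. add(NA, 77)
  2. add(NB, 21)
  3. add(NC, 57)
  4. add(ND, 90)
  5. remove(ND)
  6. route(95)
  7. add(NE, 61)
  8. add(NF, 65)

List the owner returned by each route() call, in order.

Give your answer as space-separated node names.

Answer: NB

Derivation:
Op 1: add NA@77 -> ring=[77:NA]
Op 2: add NB@21 -> ring=[21:NB,77:NA]
Op 3: add NC@57 -> ring=[21:NB,57:NC,77:NA]
Op 4: add ND@90 -> ring=[21:NB,57:NC,77:NA,90:ND]
Op 5: remove ND -> ring=[21:NB,57:NC,77:NA]
Op 6: route key 95: none >= 95, wrap to smallest pos 21 -> NB
Op 7: add NE@61 -> ring=[21:NB,57:NC,61:NE,77:NA]
Op 8: add NF@65 -> ring=[21:NB,57:NC,61:NE,65:NF,77:NA]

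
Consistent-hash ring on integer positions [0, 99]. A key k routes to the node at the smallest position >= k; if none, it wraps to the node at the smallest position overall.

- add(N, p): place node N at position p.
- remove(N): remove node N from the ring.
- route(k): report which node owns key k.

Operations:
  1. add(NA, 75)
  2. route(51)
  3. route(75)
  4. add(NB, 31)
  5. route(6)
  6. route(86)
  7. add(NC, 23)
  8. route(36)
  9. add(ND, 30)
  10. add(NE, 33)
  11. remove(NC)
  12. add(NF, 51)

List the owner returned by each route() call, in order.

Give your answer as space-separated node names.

Op 1: add NA@75 -> ring=[75:NA]
Op 2: route key 51: smallest pos >= 51 is 75 -> NA
Op 3: route key 75: smallest pos >= 75 is 75 -> NA
Op 4: add NB@31 -> ring=[31:NB,75:NA]
Op 5: route key 6: smallest pos >= 6 is 31 -> NB
Op 6: route key 86: none >= 86, wrap to smallest pos 31 -> NB
Op 7: add NC@23 -> ring=[23:NC,31:NB,75:NA]
Op 8: route key 36: smallest pos >= 36 is 75 -> NA
Op 9: add ND@30 -> ring=[23:NC,30:ND,31:NB,75:NA]
Op 10: add NE@33 -> ring=[23:NC,30:ND,31:NB,33:NE,75:NA]
Op 11: remove NC -> ring=[30:ND,31:NB,33:NE,75:NA]
Op 12: add NF@51 -> ring=[30:ND,31:NB,33:NE,51:NF,75:NA]

Answer: NA NA NB NB NA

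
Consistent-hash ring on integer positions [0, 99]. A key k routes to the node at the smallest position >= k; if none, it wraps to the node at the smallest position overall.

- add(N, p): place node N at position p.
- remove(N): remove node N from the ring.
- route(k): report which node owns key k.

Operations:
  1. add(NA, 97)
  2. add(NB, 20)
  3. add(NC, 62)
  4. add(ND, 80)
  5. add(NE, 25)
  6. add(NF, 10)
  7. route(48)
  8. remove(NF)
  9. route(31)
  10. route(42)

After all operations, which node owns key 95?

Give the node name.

Op 1: add NA@97 -> ring=[97:NA]
Op 2: add NB@20 -> ring=[20:NB,97:NA]
Op 3: add NC@62 -> ring=[20:NB,62:NC,97:NA]
Op 4: add ND@80 -> ring=[20:NB,62:NC,80:ND,97:NA]
Op 5: add NE@25 -> ring=[20:NB,25:NE,62:NC,80:ND,97:NA]
Op 6: add NF@10 -> ring=[10:NF,20:NB,25:NE,62:NC,80:ND,97:NA]
Op 7: route key 48: smallest pos >= 48 is 62 -> NC
Op 8: remove NF -> ring=[20:NB,25:NE,62:NC,80:ND,97:NA]
Op 9: route key 31: smallest pos >= 31 is 62 -> NC
Op 10: route key 42: smallest pos >= 42 is 62 -> NC
Final route key 95: smallest pos >= 95 is 97 -> NA

Answer: NA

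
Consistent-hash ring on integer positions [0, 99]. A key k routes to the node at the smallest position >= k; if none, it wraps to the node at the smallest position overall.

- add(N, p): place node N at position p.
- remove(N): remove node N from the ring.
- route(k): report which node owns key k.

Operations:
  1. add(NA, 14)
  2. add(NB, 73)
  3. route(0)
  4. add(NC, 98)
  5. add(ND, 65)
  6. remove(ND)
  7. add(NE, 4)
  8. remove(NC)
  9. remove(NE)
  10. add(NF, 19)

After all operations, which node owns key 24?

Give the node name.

Answer: NB

Derivation:
Op 1: add NA@14 -> ring=[14:NA]
Op 2: add NB@73 -> ring=[14:NA,73:NB]
Op 3: route key 0: smallest pos >= 0 is 14 -> NA
Op 4: add NC@98 -> ring=[14:NA,73:NB,98:NC]
Op 5: add ND@65 -> ring=[14:NA,65:ND,73:NB,98:NC]
Op 6: remove ND -> ring=[14:NA,73:NB,98:NC]
Op 7: add NE@4 -> ring=[4:NE,14:NA,73:NB,98:NC]
Op 8: remove NC -> ring=[4:NE,14:NA,73:NB]
Op 9: remove NE -> ring=[14:NA,73:NB]
Op 10: add NF@19 -> ring=[14:NA,19:NF,73:NB]
Final route key 24: smallest pos >= 24 is 73 -> NB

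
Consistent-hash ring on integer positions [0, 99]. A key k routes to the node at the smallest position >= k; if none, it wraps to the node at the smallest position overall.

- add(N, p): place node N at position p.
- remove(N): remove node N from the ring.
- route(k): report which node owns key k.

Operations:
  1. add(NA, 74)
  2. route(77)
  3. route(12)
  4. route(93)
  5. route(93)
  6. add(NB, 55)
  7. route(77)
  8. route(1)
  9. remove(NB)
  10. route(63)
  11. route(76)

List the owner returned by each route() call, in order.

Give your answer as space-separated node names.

Answer: NA NA NA NA NB NB NA NA

Derivation:
Op 1: add NA@74 -> ring=[74:NA]
Op 2: route key 77: none >= 77, wrap to smallest pos 74 -> NA
Op 3: route key 12: smallest pos >= 12 is 74 -> NA
Op 4: route key 93: none >= 93, wrap to smallest pos 74 -> NA
Op 5: route key 93: none >= 93, wrap to smallest pos 74 -> NA
Op 6: add NB@55 -> ring=[55:NB,74:NA]
Op 7: route key 77: none >= 77, wrap to smallest pos 55 -> NB
Op 8: route key 1: smallest pos >= 1 is 55 -> NB
Op 9: remove NB -> ring=[74:NA]
Op 10: route key 63: smallest pos >= 63 is 74 -> NA
Op 11: route key 76: none >= 76, wrap to smallest pos 74 -> NA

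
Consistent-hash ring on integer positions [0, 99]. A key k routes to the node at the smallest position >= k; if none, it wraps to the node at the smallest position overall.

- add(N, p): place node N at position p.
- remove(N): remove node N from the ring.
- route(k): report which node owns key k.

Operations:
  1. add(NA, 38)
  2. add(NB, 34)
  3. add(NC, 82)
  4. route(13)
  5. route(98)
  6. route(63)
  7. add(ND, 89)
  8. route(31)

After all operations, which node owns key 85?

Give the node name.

Answer: ND

Derivation:
Op 1: add NA@38 -> ring=[38:NA]
Op 2: add NB@34 -> ring=[34:NB,38:NA]
Op 3: add NC@82 -> ring=[34:NB,38:NA,82:NC]
Op 4: route key 13: smallest pos >= 13 is 34 -> NB
Op 5: route key 98: none >= 98, wrap to smallest pos 34 -> NB
Op 6: route key 63: smallest pos >= 63 is 82 -> NC
Op 7: add ND@89 -> ring=[34:NB,38:NA,82:NC,89:ND]
Op 8: route key 31: smallest pos >= 31 is 34 -> NB
Final route key 85: smallest pos >= 85 is 89 -> ND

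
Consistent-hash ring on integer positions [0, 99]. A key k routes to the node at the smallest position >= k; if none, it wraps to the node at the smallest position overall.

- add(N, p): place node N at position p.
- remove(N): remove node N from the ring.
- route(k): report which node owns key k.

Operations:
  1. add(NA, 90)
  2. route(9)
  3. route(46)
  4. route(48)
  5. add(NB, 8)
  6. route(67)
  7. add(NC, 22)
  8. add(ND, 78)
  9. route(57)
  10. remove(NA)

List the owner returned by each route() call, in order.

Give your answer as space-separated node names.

Op 1: add NA@90 -> ring=[90:NA]
Op 2: route key 9: smallest pos >= 9 is 90 -> NA
Op 3: route key 46: smallest pos >= 46 is 90 -> NA
Op 4: route key 48: smallest pos >= 48 is 90 -> NA
Op 5: add NB@8 -> ring=[8:NB,90:NA]
Op 6: route key 67: smallest pos >= 67 is 90 -> NA
Op 7: add NC@22 -> ring=[8:NB,22:NC,90:NA]
Op 8: add ND@78 -> ring=[8:NB,22:NC,78:ND,90:NA]
Op 9: route key 57: smallest pos >= 57 is 78 -> ND
Op 10: remove NA -> ring=[8:NB,22:NC,78:ND]

Answer: NA NA NA NA ND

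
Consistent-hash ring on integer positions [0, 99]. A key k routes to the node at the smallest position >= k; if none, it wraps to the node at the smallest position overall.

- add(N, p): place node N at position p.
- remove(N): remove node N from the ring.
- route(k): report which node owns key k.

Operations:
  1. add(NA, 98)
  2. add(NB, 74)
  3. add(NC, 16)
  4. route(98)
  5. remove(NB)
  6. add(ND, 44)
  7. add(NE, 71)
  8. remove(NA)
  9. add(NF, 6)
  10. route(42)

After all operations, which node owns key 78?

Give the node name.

Answer: NF

Derivation:
Op 1: add NA@98 -> ring=[98:NA]
Op 2: add NB@74 -> ring=[74:NB,98:NA]
Op 3: add NC@16 -> ring=[16:NC,74:NB,98:NA]
Op 4: route key 98: smallest pos >= 98 is 98 -> NA
Op 5: remove NB -> ring=[16:NC,98:NA]
Op 6: add ND@44 -> ring=[16:NC,44:ND,98:NA]
Op 7: add NE@71 -> ring=[16:NC,44:ND,71:NE,98:NA]
Op 8: remove NA -> ring=[16:NC,44:ND,71:NE]
Op 9: add NF@6 -> ring=[6:NF,16:NC,44:ND,71:NE]
Op 10: route key 42: smallest pos >= 42 is 44 -> ND
Final route key 78: none >= 78, wrap to smallest pos 6 -> NF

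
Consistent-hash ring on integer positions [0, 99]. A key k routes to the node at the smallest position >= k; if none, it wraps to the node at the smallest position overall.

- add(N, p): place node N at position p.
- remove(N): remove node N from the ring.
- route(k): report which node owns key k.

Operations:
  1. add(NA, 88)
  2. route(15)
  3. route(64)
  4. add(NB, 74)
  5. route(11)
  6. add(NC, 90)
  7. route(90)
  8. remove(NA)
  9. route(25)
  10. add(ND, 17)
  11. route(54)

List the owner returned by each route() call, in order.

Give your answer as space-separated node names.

Op 1: add NA@88 -> ring=[88:NA]
Op 2: route key 15: smallest pos >= 15 is 88 -> NA
Op 3: route key 64: smallest pos >= 64 is 88 -> NA
Op 4: add NB@74 -> ring=[74:NB,88:NA]
Op 5: route key 11: smallest pos >= 11 is 74 -> NB
Op 6: add NC@90 -> ring=[74:NB,88:NA,90:NC]
Op 7: route key 90: smallest pos >= 90 is 90 -> NC
Op 8: remove NA -> ring=[74:NB,90:NC]
Op 9: route key 25: smallest pos >= 25 is 74 -> NB
Op 10: add ND@17 -> ring=[17:ND,74:NB,90:NC]
Op 11: route key 54: smallest pos >= 54 is 74 -> NB

Answer: NA NA NB NC NB NB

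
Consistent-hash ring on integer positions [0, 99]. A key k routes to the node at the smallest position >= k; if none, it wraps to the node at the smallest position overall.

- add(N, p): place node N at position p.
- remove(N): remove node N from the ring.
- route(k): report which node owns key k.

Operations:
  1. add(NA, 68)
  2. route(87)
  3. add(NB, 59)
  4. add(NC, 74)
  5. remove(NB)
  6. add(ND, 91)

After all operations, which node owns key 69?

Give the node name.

Answer: NC

Derivation:
Op 1: add NA@68 -> ring=[68:NA]
Op 2: route key 87: none >= 87, wrap to smallest pos 68 -> NA
Op 3: add NB@59 -> ring=[59:NB,68:NA]
Op 4: add NC@74 -> ring=[59:NB,68:NA,74:NC]
Op 5: remove NB -> ring=[68:NA,74:NC]
Op 6: add ND@91 -> ring=[68:NA,74:NC,91:ND]
Final route key 69: smallest pos >= 69 is 74 -> NC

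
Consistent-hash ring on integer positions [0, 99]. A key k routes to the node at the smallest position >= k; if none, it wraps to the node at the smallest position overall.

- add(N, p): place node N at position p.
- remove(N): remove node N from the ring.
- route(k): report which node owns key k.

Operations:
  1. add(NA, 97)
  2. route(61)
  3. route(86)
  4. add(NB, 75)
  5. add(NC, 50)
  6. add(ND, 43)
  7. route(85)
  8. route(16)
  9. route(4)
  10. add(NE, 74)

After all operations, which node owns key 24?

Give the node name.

Op 1: add NA@97 -> ring=[97:NA]
Op 2: route key 61: smallest pos >= 61 is 97 -> NA
Op 3: route key 86: smallest pos >= 86 is 97 -> NA
Op 4: add NB@75 -> ring=[75:NB,97:NA]
Op 5: add NC@50 -> ring=[50:NC,75:NB,97:NA]
Op 6: add ND@43 -> ring=[43:ND,50:NC,75:NB,97:NA]
Op 7: route key 85: smallest pos >= 85 is 97 -> NA
Op 8: route key 16: smallest pos >= 16 is 43 -> ND
Op 9: route key 4: smallest pos >= 4 is 43 -> ND
Op 10: add NE@74 -> ring=[43:ND,50:NC,74:NE,75:NB,97:NA]
Final route key 24: smallest pos >= 24 is 43 -> ND

Answer: ND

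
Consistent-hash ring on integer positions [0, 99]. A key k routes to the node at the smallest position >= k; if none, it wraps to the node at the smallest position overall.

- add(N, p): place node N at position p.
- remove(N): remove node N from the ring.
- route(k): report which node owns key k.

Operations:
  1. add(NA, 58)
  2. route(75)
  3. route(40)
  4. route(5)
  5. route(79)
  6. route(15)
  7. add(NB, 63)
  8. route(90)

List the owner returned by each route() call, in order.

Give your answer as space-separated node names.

Op 1: add NA@58 -> ring=[58:NA]
Op 2: route key 75: none >= 75, wrap to smallest pos 58 -> NA
Op 3: route key 40: smallest pos >= 40 is 58 -> NA
Op 4: route key 5: smallest pos >= 5 is 58 -> NA
Op 5: route key 79: none >= 79, wrap to smallest pos 58 -> NA
Op 6: route key 15: smallest pos >= 15 is 58 -> NA
Op 7: add NB@63 -> ring=[58:NA,63:NB]
Op 8: route key 90: none >= 90, wrap to smallest pos 58 -> NA

Answer: NA NA NA NA NA NA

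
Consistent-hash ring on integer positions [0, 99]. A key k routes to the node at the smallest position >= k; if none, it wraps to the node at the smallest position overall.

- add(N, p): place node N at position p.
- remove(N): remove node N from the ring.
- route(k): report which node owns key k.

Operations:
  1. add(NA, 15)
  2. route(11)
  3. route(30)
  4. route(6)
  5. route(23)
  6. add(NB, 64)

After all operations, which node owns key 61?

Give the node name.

Op 1: add NA@15 -> ring=[15:NA]
Op 2: route key 11: smallest pos >= 11 is 15 -> NA
Op 3: route key 30: none >= 30, wrap to smallest pos 15 -> NA
Op 4: route key 6: smallest pos >= 6 is 15 -> NA
Op 5: route key 23: none >= 23, wrap to smallest pos 15 -> NA
Op 6: add NB@64 -> ring=[15:NA,64:NB]
Final route key 61: smallest pos >= 61 is 64 -> NB

Answer: NB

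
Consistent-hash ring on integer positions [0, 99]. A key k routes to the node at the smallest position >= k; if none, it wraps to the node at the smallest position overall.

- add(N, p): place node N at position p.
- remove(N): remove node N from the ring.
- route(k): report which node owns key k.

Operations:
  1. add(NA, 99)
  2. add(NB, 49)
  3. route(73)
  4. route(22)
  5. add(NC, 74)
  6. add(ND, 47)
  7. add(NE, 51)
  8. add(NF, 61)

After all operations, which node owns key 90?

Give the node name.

Op 1: add NA@99 -> ring=[99:NA]
Op 2: add NB@49 -> ring=[49:NB,99:NA]
Op 3: route key 73: smallest pos >= 73 is 99 -> NA
Op 4: route key 22: smallest pos >= 22 is 49 -> NB
Op 5: add NC@74 -> ring=[49:NB,74:NC,99:NA]
Op 6: add ND@47 -> ring=[47:ND,49:NB,74:NC,99:NA]
Op 7: add NE@51 -> ring=[47:ND,49:NB,51:NE,74:NC,99:NA]
Op 8: add NF@61 -> ring=[47:ND,49:NB,51:NE,61:NF,74:NC,99:NA]
Final route key 90: smallest pos >= 90 is 99 -> NA

Answer: NA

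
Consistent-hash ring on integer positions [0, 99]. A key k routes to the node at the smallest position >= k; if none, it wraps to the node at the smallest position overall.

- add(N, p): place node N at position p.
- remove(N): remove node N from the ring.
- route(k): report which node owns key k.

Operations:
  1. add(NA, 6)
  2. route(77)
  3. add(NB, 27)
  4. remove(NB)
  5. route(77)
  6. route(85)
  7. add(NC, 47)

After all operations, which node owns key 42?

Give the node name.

Answer: NC

Derivation:
Op 1: add NA@6 -> ring=[6:NA]
Op 2: route key 77: none >= 77, wrap to smallest pos 6 -> NA
Op 3: add NB@27 -> ring=[6:NA,27:NB]
Op 4: remove NB -> ring=[6:NA]
Op 5: route key 77: none >= 77, wrap to smallest pos 6 -> NA
Op 6: route key 85: none >= 85, wrap to smallest pos 6 -> NA
Op 7: add NC@47 -> ring=[6:NA,47:NC]
Final route key 42: smallest pos >= 42 is 47 -> NC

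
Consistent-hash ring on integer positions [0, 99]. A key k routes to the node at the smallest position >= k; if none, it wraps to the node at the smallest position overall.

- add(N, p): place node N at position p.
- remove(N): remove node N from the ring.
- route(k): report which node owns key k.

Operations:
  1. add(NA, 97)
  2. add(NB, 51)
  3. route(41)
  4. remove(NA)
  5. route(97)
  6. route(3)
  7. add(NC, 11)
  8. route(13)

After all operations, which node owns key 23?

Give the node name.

Op 1: add NA@97 -> ring=[97:NA]
Op 2: add NB@51 -> ring=[51:NB,97:NA]
Op 3: route key 41: smallest pos >= 41 is 51 -> NB
Op 4: remove NA -> ring=[51:NB]
Op 5: route key 97: none >= 97, wrap to smallest pos 51 -> NB
Op 6: route key 3: smallest pos >= 3 is 51 -> NB
Op 7: add NC@11 -> ring=[11:NC,51:NB]
Op 8: route key 13: smallest pos >= 13 is 51 -> NB
Final route key 23: smallest pos >= 23 is 51 -> NB

Answer: NB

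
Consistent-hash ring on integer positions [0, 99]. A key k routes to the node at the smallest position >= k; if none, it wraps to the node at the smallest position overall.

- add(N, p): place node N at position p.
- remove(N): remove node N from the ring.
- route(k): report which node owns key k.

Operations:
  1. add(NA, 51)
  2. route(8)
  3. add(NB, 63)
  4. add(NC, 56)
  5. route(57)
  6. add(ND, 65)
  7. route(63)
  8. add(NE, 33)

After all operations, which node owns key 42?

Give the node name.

Answer: NA

Derivation:
Op 1: add NA@51 -> ring=[51:NA]
Op 2: route key 8: smallest pos >= 8 is 51 -> NA
Op 3: add NB@63 -> ring=[51:NA,63:NB]
Op 4: add NC@56 -> ring=[51:NA,56:NC,63:NB]
Op 5: route key 57: smallest pos >= 57 is 63 -> NB
Op 6: add ND@65 -> ring=[51:NA,56:NC,63:NB,65:ND]
Op 7: route key 63: smallest pos >= 63 is 63 -> NB
Op 8: add NE@33 -> ring=[33:NE,51:NA,56:NC,63:NB,65:ND]
Final route key 42: smallest pos >= 42 is 51 -> NA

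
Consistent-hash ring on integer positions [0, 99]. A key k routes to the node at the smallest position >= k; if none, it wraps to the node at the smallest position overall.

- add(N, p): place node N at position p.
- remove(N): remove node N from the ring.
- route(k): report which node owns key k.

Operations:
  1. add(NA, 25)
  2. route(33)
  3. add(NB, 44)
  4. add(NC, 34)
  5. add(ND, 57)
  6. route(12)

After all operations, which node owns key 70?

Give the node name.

Answer: NA

Derivation:
Op 1: add NA@25 -> ring=[25:NA]
Op 2: route key 33: none >= 33, wrap to smallest pos 25 -> NA
Op 3: add NB@44 -> ring=[25:NA,44:NB]
Op 4: add NC@34 -> ring=[25:NA,34:NC,44:NB]
Op 5: add ND@57 -> ring=[25:NA,34:NC,44:NB,57:ND]
Op 6: route key 12: smallest pos >= 12 is 25 -> NA
Final route key 70: none >= 70, wrap to smallest pos 25 -> NA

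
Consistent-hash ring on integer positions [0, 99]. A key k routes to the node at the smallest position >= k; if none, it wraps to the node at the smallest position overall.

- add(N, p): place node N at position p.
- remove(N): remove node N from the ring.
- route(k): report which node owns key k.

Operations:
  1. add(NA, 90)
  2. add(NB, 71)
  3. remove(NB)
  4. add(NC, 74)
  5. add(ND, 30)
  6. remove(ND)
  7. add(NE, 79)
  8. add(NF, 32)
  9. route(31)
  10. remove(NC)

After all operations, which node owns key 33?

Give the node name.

Answer: NE

Derivation:
Op 1: add NA@90 -> ring=[90:NA]
Op 2: add NB@71 -> ring=[71:NB,90:NA]
Op 3: remove NB -> ring=[90:NA]
Op 4: add NC@74 -> ring=[74:NC,90:NA]
Op 5: add ND@30 -> ring=[30:ND,74:NC,90:NA]
Op 6: remove ND -> ring=[74:NC,90:NA]
Op 7: add NE@79 -> ring=[74:NC,79:NE,90:NA]
Op 8: add NF@32 -> ring=[32:NF,74:NC,79:NE,90:NA]
Op 9: route key 31: smallest pos >= 31 is 32 -> NF
Op 10: remove NC -> ring=[32:NF,79:NE,90:NA]
Final route key 33: smallest pos >= 33 is 79 -> NE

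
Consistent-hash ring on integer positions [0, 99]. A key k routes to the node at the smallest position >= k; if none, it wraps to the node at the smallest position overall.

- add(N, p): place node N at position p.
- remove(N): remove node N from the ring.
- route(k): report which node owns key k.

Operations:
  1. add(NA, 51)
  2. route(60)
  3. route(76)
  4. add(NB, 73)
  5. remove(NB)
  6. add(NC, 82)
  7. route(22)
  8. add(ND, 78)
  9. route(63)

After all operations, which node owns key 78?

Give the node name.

Answer: ND

Derivation:
Op 1: add NA@51 -> ring=[51:NA]
Op 2: route key 60: none >= 60, wrap to smallest pos 51 -> NA
Op 3: route key 76: none >= 76, wrap to smallest pos 51 -> NA
Op 4: add NB@73 -> ring=[51:NA,73:NB]
Op 5: remove NB -> ring=[51:NA]
Op 6: add NC@82 -> ring=[51:NA,82:NC]
Op 7: route key 22: smallest pos >= 22 is 51 -> NA
Op 8: add ND@78 -> ring=[51:NA,78:ND,82:NC]
Op 9: route key 63: smallest pos >= 63 is 78 -> ND
Final route key 78: smallest pos >= 78 is 78 -> ND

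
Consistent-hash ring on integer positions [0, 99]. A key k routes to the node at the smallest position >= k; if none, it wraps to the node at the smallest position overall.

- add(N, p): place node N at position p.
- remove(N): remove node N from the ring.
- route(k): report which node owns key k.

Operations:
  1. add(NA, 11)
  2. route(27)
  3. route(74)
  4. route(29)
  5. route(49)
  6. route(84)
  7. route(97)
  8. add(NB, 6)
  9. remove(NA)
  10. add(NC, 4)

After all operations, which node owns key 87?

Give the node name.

Answer: NC

Derivation:
Op 1: add NA@11 -> ring=[11:NA]
Op 2: route key 27: none >= 27, wrap to smallest pos 11 -> NA
Op 3: route key 74: none >= 74, wrap to smallest pos 11 -> NA
Op 4: route key 29: none >= 29, wrap to smallest pos 11 -> NA
Op 5: route key 49: none >= 49, wrap to smallest pos 11 -> NA
Op 6: route key 84: none >= 84, wrap to smallest pos 11 -> NA
Op 7: route key 97: none >= 97, wrap to smallest pos 11 -> NA
Op 8: add NB@6 -> ring=[6:NB,11:NA]
Op 9: remove NA -> ring=[6:NB]
Op 10: add NC@4 -> ring=[4:NC,6:NB]
Final route key 87: none >= 87, wrap to smallest pos 4 -> NC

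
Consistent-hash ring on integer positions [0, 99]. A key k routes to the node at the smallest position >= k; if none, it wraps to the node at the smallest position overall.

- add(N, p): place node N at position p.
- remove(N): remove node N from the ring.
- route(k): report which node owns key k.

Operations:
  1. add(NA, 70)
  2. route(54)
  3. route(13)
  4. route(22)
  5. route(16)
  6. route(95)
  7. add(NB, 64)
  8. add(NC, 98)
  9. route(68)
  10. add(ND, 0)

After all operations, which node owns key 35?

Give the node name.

Answer: NB

Derivation:
Op 1: add NA@70 -> ring=[70:NA]
Op 2: route key 54: smallest pos >= 54 is 70 -> NA
Op 3: route key 13: smallest pos >= 13 is 70 -> NA
Op 4: route key 22: smallest pos >= 22 is 70 -> NA
Op 5: route key 16: smallest pos >= 16 is 70 -> NA
Op 6: route key 95: none >= 95, wrap to smallest pos 70 -> NA
Op 7: add NB@64 -> ring=[64:NB,70:NA]
Op 8: add NC@98 -> ring=[64:NB,70:NA,98:NC]
Op 9: route key 68: smallest pos >= 68 is 70 -> NA
Op 10: add ND@0 -> ring=[0:ND,64:NB,70:NA,98:NC]
Final route key 35: smallest pos >= 35 is 64 -> NB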